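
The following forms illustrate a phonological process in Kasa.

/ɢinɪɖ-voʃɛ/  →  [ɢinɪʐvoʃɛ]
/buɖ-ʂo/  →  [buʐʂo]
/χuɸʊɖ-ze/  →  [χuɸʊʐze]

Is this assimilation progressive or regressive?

regressive

The segment that alternates is /ɖ/, which surfaces as [ʐ] when adjacent to /v/.
The change stop → fricative matches the manner of the following /v/, identifying this as manner assimilation.
The same holds elsewhere in the data: /ɖ/ → [ʐ] before /ʂ/ (stop → fricative, matching a fricative); /ɖ/ → [ʐ] before /z/ (stop → fricative, matching a fricative) — only manner changes, and always toward the following segment.
The trigger is the following segment, so the direction is regressive (anticipatory).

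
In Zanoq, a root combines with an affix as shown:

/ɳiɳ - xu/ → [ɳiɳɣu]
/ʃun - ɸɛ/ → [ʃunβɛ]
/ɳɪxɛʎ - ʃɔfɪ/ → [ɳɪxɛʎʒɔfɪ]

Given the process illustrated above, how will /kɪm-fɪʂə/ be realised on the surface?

[kɪmvɪʂə]

The data show progressive voicing assimilation: /x/ → [ɣ] after /ɳ/; /ɸ/ → [β] after /n/; /ʃ/ → [ʒ] after /ʎ/. In each pair only voicing changes, matching the preceding consonant, while place and manner stay constant.
/f/ is a voiceless labiodental fricative. The preceding trigger /m/ is voiced, so /f/ must become voiced as well.
The voiced labiodental fricative is [v], so /f/ → [v].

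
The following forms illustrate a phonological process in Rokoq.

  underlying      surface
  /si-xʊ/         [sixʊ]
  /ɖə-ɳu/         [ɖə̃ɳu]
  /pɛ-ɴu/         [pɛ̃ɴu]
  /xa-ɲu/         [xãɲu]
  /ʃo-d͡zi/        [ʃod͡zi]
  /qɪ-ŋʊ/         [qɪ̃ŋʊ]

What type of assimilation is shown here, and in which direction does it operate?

regressive nasality assimilation (vowel nasalisation)

The vowel /ə/ surfaces as nasalised [ə̃] next to the following nasal /ɳ/ — it has acquired the [+nasal] feature of its neighbour.
Likewise in the remaining data: /ɛ/ → [ɛ̃] before /ɴ/; /a/ → [ã] before /ɲ/; /ɪ/ → [ɪ̃] before /ŋ/ — each time a vowel is nasalised next to a following nasal.
No change occurs in [sixʊ], [ʃod͡zi] because the vowel at the boundary is adjacent to an oral consonant, not a nasal (/i/ next to /x/; /o/ next to /d͡z/).
Because the conditioning nasal is to the right of the vowel that changes, the process is regressive (anticipatory).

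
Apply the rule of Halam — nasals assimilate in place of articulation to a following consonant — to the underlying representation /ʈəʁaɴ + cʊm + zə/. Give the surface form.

[ʈəʁaɲcʊnzə]

/ɴ/ is a voiced uvular nasal. The following trigger /c/ is palatal, so /ɴ/ must become palatal as well.
A voiced palatal nasal is [ɲ], so the surface segment is [ɲ].
The same rule applies at the second boundary: /m/ → [n] next to /z/.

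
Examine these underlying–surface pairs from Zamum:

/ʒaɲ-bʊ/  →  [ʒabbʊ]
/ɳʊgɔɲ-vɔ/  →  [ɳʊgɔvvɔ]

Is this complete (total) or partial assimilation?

The segment that alternates is /ɲ/, which surfaces as [b] when adjacent to /b/.
The output [b] is identical to the trigger /b/ — every feature (place, manner, voicing) has been copied — so this is total assimilation.
The remaining alternation confirms this: /ɲ/ → [v] before /v/ — in each case the output is a copy of the following consonant.

total assimilation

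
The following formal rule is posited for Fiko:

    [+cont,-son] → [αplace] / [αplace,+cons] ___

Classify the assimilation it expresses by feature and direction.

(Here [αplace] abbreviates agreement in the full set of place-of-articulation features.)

The rule copies the place features (abbreviated [place]) from the environment onto the target, so the assimilating feature is place.
Since the environment is written before the underscore, the trigger precedes the target; the direction is progressive.

progressive place assimilation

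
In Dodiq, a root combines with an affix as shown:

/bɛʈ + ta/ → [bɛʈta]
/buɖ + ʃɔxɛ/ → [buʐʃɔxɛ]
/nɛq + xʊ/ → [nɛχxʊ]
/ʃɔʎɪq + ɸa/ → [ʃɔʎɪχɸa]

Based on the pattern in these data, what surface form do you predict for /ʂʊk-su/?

The data show regressive manner assimilation: /ɖ/ → [ʐ] before /ʃ/; /q/ → [χ] before /x/; /q/ → [χ] before /ɸ/. In each pair only manner changes, matching the following consonant, while place and voice stay constant.
Nothing changes in [bɛʈta]: there the adjacent consonants already agree in manner (/ʈ/ and /t/ are both stops), so this form is consistent with the same rule.
The rule targets /k/ (voiceless velar stop), which sits before the trigger /s/ (fricative).
Changing only its manner to fricative gives [x] — the voiceless velar fricative.

[ʂʊxsu]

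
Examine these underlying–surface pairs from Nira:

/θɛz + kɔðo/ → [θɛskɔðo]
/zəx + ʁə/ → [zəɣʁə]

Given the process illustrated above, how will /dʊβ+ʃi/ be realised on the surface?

The data show regressive voicing assimilation: /z/ → [s] before /k/; /x/ → [ɣ] before /ʁ/. In each pair only voicing changes, matching the following consonant, while place and manner stay constant.
/β/ is a voiced bilabial fricative. The following trigger /ʃ/ is voiceless, so /β/ must become voiceless as well.
A voiceless bilabial fricative is [ɸ], so the surface segment is [ɸ].

[dʊɸʃi]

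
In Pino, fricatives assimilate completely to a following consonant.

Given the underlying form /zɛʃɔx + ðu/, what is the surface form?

[zɛʃɔððu]

/x/ is the segment targeted by the rule; it sits immediately before /ð/, so it assimilates completely and surfaces as [ð].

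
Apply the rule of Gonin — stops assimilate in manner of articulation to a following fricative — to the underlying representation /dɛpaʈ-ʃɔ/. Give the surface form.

[dɛpaʂʃɔ]

The rule targets /ʈ/ (voiceless retroflex stop), which sits before the trigger /ʃ/ (fricative).
A voiceless retroflex fricative is [ʂ], so the surface segment is [ʂ].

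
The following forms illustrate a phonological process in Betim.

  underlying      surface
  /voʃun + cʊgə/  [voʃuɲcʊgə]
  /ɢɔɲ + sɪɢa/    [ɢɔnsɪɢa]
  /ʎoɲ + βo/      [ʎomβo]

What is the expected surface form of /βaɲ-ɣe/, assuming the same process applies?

[βaŋɣe]

The data show regressive place assimilation: /n/ → [ɲ] before /c/; /ɲ/ → [n] before /s/; /ɲ/ → [m] before /β/. In each pair only place changes, matching the following consonant, while manner and voice stay constant.
/ɲ/ is a voiced palatal nasal. The following trigger /ɣ/ is velar, so /ɲ/ must become velar as well.
Changing only its place to velar gives [ŋ] — the voiced velar nasal.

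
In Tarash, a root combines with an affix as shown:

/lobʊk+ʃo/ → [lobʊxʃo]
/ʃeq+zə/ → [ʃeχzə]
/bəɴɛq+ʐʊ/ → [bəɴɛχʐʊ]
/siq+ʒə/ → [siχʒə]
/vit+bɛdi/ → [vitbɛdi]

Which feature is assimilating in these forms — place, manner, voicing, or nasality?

manner

Underlying /k/ is realised as [x] next to /ʃ/; /ʃ/ itself does not change.
/k/ is a stop while /ʃ/ is a fricative; the output [x] is a fricative, matching the trigger — so the feature that spreads is manner.
The other alternating forms pattern the same way: /q/ → [χ] before /z/ (stop → fricative, matching a fricative); /q/ → [χ] before /ʐ/ (stop → fricative, matching a fricative); /q/ → [χ] before /ʒ/ (stop → fricative, matching a fricative) — only manner changes, and always toward the following segment.
No alternation appears in [vitbɛdi]: there the adjacent consonants already agree in manner (/t/ and /b/ are both stops), so this form is consistent with the same rule.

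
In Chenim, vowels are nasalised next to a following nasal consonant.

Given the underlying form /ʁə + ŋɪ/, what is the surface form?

[ʁə̃ŋɪ]

/ə/ sits next to the nasal /ŋ/ and is therefore nasalised to [ə̃].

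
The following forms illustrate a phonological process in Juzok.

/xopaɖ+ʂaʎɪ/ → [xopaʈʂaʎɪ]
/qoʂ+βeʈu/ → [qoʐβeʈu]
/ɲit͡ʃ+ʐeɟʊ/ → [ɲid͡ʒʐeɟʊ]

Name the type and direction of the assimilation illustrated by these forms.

Underlying /ɖ/ is realised as [ʈ] next to /ʂ/; /ʂ/ itself does not change.
The change voiced → voiceless matches the voicing of the following /ʂ/, identifying this as voicing assimilation.
Place and manner are unchanged, so the assimilation is partial, not total.
Checking the remaining alternations: /ʂ/ → [ʐ] before /β/ (voiceless → voiced, matching voiced); /t͡ʃ/ → [d͡ʒ] before /ʐ/ (voiceless → voiced, matching voiced) — only voicing changes, and always toward the following segment.
The trigger is the following segment, so the direction is regressive (anticipatory).

regressive voicing assimilation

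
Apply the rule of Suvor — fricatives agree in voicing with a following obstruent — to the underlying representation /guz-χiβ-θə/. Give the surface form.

[gusχiɸθə]

/z/ is a voiced alveolar fricative. The following trigger /χ/ is voiceless, so /z/ must become voiceless as well.
Changing only its voicing to voiceless gives [s] — the voiceless alveolar fricative.
At the second juncture, /β/ likewise becomes [ɸ] adjacent to /θ/.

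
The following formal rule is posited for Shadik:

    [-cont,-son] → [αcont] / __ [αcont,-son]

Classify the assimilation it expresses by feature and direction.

regressive manner assimilation

The rule copies [cont] (continuancy) from the environment onto the target stops; since [±cont] encodes the stop/fricative manner contrast, the assimilating dimension is manner.
The conditioning segment sits to the right of the focus bar, meaning the trigger follows the segment that changes — regressive assimilation.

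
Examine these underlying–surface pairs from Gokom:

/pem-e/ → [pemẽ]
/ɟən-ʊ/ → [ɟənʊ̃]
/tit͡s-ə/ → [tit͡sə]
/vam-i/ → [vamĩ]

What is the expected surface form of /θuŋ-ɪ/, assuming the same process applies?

[θuŋɪ̃]

The data show progressive nasality assimilation (vowel nasalisation): /e/ → [ẽ] after /m/; /ʊ/ → [ʊ̃] after /n/; /i/ → [ĩ] after /m/ — a vowel is nasalised by an immediately preceding nasal consonant.
No change occurs in [tit͡sə] because the vowel at the boundary is adjacent to an oral consonant, not a nasal (/ə/ next to /t͡s/).
/ɪ/ sits next to the nasal /ŋ/ and is therefore nasalised to [ɪ̃].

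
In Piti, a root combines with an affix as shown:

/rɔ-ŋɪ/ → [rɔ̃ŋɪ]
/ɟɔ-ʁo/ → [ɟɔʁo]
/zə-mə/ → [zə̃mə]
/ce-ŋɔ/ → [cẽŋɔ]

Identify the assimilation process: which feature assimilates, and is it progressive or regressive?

regressive nasality assimilation (vowel nasalisation)

The vowel /ɔ/ surfaces as nasalised [ɔ̃] next to the following nasal /ŋ/ — it has acquired the [+nasal] feature of its neighbour.
The other forms show the same pattern: /ə/ → [ə̃] before /m/; /e/ → [ẽ] before /ŋ/ — each time a vowel is nasalised next to a following nasal.
No change occurs in [ɟɔʁo] because the vowel at the boundary is adjacent to an oral consonant, not a nasal (/ɔ/ next to /ʁ/).
Because the conditioning nasal is to the right of the vowel that changes, the process is regressive (anticipatory).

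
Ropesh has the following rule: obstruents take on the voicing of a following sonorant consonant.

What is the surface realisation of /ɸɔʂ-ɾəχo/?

The rule targets /ʂ/ (voiceless retroflex fricative), which sits before the trigger /ɾ/ (voiced).
The voiced retroflex fricative is [ʐ], so /ʂ/ → [ʐ].

[ɸɔʐɾəχo]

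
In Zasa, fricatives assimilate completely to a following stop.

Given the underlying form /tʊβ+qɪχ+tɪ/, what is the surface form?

/β/ is the segment targeted by the rule; it sits immediately before /q/, so it assimilates completely and surfaces as [q].
At the second juncture, /χ/ likewise becomes [t] adjacent to /t/.

[tʊqqɪttɪ]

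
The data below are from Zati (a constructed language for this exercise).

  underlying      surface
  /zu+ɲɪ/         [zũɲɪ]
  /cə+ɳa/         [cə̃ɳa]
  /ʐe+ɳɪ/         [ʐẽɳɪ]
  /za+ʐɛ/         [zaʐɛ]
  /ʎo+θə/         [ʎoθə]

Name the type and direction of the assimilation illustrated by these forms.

The vowel /u/ surfaces as nasalised [ũ] next to the following nasal /ɲ/ — it has acquired the [+nasal] feature of its neighbour.
Likewise in the remaining data: /ə/ → [ə̃] before /ɳ/; /e/ → [ẽ] before /ɳ/ — each time a vowel is nasalised next to a following nasal.
No change occurs in [zaʐɛ], [ʎoθə] because the vowel at the boundary is adjacent to an oral consonant, not a nasal (/a/ next to /ʐ/; /o/ next to /θ/).
Because the conditioning nasal is to the right of the vowel that changes, the process is regressive (anticipatory).

regressive nasality assimilation (vowel nasalisation)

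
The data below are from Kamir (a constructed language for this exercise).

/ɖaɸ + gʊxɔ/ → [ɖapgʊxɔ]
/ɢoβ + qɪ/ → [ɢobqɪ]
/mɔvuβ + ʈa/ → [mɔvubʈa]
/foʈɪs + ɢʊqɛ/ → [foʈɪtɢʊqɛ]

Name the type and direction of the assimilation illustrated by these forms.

regressive manner assimilation

Underlying /ɸ/ is realised as [p] next to /g/; /g/ itself does not change.
The change fricative → stop matches the manner of the following /g/, identifying this as manner assimilation.
Place and voice are unchanged, so the assimilation is partial, not total.
The other alternating forms pattern the same way: /β/ → [b] before /q/ (fricative → stop, matching a stop); /β/ → [b] before /ʈ/ (fricative → stop, matching a stop); /s/ → [t] before /ɢ/ (fricative → stop, matching a stop) — only manner changes, and always toward the following segment.
The trigger is the following segment, so the direction is regressive (anticipatory).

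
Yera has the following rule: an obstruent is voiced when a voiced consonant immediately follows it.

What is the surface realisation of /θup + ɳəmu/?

/p/ is a voiceless bilabial stop. The following trigger /ɳ/ is voiced, so /p/ must become voiced as well.
The voiced bilabial stop is [b], so /p/ → [b].

[θubɳəmu]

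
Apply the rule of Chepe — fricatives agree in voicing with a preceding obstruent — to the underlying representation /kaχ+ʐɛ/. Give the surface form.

[kaχʂɛ]

/ʐ/ is a voiced retroflex fricative. The preceding trigger /χ/ is voiceless, so /ʐ/ must become voiceless as well.
Changing only its voicing to voiceless gives [ʂ] — the voiceless retroflex fricative.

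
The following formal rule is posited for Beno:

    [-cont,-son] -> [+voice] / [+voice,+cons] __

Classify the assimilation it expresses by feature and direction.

The structural change is [+voice], and the conditioning segment [+voice,+cons] (a voiced consonant) is itself voiced, so the target comes to share the voicing of its neighbour — voicing assimilation.
The conditioning segment sits to the left of the focus bar, meaning the trigger precedes the segment that changes — progressive assimilation.

progressive voicing assimilation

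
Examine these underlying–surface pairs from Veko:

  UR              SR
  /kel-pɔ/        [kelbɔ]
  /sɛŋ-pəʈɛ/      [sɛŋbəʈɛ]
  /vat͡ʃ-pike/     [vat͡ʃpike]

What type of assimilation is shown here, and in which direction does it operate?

progressive voicing assimilation

Underlying /p/ is realised as [b] next to /l/; /l/ itself does not change.
The change voiceless → voiced matches the voicing of the preceding /l/, identifying this as voicing assimilation.
Place and manner are unchanged, so the assimilation is partial, not total.
The same holds elsewhere in the data: /p/ → [b] after /ŋ/ (voiceless → voiced, matching voiced) — only voicing changes, and always toward the preceding segment.
Nothing changes in [vat͡ʃpike]: there the adjacent consonants already agree in voicing (/p/ and /t͡ʃ/ are both voiceless), so this form is consistent with the same rule.
Since the segment that changes follows the conditioning segment, the assimilation is progressive.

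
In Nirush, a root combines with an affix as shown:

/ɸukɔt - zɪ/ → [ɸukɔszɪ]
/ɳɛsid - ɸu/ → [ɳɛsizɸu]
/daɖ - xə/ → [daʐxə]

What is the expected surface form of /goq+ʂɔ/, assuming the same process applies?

[goχʂɔ]

The data show regressive manner assimilation: /t/ → [s] before /z/; /d/ → [z] before /ɸ/; /ɖ/ → [ʐ] before /x/. In each pair only manner changes, matching the following consonant, while place and voice stay constant.
/q/ is a voiceless uvular stop. The following trigger /ʂ/ is a fricative, so /q/ must become a fricative as well.
A voiceless uvular fricative is [χ], so the surface segment is [χ].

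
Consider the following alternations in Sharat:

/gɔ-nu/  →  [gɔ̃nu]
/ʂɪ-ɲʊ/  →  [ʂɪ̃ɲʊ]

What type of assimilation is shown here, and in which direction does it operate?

regressive nasality assimilation (vowel nasalisation)

The vowel /ɔ/ surfaces as nasalised [ɔ̃] next to the following nasal /n/ — it has acquired the [+nasal] feature of its neighbour.
The other form shows the same pattern: /ɪ/ → [ɪ̃] before /ɲ/ — each time a vowel is nasalised next to a following nasal.
Because the conditioning nasal is to the right of the vowel that changes, the process is regressive (anticipatory).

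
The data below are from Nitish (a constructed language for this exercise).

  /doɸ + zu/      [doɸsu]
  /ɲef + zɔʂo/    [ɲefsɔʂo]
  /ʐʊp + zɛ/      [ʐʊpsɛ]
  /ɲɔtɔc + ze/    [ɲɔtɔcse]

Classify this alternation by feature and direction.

Underlying /z/ is realised as [s] next to /ɸ/; /ɸ/ itself does not change.
/z/ is voiced while /ɸ/ is voiceless; the output [s] is voiceless, matching the trigger — so the feature that spreads is voicing.
Place and manner are unchanged, so the assimilation is partial, not total.
The other alternating forms pattern the same way: /z/ → [s] after /f/ (voiced → voiceless, matching voiceless); /z/ → [s] after /p/ (voiced → voiceless, matching voiceless); /z/ → [s] after /c/ (voiced → voiceless, matching voiceless) — only voicing changes, and always toward the preceding segment.
Since the segment that changes follows the conditioning segment, the assimilation is progressive.

progressive voicing assimilation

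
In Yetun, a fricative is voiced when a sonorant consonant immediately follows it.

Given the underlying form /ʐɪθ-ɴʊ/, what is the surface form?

The rule targets /θ/ (voiceless dental fricative), which sits before the trigger /ɴ/ (voiced).
The voiced dental fricative is [ð], so /θ/ → [ð].

[ʐɪðɴʊ]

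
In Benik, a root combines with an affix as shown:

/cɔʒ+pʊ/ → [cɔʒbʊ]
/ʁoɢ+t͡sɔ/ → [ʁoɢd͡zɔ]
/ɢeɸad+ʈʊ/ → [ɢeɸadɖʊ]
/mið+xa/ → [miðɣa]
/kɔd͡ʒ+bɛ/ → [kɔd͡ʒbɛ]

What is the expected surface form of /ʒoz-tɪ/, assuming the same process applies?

[ʒozdɪ]

The data show progressive voicing assimilation: /p/ → [b] after /ʒ/; /t͡s/ → [d͡z] after /ɢ/; /ʈ/ → [ɖ] after /d/; /x/ → [ɣ] after /ð/. In each pair only voicing changes, matching the preceding consonant, while place and manner stay constant.
Nothing changes in [kɔd͡ʒbɛ]: there the adjacent consonants already agree in voicing (/b/ and /d͡ʒ/ are both voiced), so this form is consistent with the same rule.
The rule targets /t/ (voiceless alveolar stop), which sits after the trigger /z/ (voiced).
The voiced alveolar stop is [d], so /t/ → [d].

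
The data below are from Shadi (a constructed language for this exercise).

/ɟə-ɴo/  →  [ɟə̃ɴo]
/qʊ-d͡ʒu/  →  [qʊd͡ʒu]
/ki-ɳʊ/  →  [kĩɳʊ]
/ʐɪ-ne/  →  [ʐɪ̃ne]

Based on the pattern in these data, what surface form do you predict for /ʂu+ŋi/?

The data show regressive nasality assimilation (vowel nasalisation): /ə/ → [ə̃] before /ɴ/; /i/ → [ĩ] before /ɳ/; /ɪ/ → [ɪ̃] before /n/ — a vowel is nasalised by an immediately following nasal consonant.
No change occurs in [qʊd͡ʒu] because the vowel at the boundary is adjacent to an oral consonant, not a nasal (/ʊ/ next to /d͡ʒ/).
The vowel /u/ is adjacent to the following nasal /ŋ/, so it acquires [+nasal] and surfaces as [ũ].

[ʂũŋi]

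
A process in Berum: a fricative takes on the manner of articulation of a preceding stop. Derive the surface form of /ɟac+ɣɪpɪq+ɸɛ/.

The rule targets /ɣ/ (voiced velar fricative), which sits after the trigger /c/ (stop).
A voiced velar stop is [g], so the surface segment is [g].
The same rule applies at the second boundary: /ɸ/ → [p] next to /q/.

[ɟacgɪpɪqpɛ]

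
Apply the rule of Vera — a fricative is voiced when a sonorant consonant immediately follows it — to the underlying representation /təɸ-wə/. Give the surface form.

[təβwə]

The rule targets /ɸ/ (voiceless bilabial fricative), which sits before the trigger /w/ (voiced).
A voiced bilabial fricative is [β], so the surface segment is [β].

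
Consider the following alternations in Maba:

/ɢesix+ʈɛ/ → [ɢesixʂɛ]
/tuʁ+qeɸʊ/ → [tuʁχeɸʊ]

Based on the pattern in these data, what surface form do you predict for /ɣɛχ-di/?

[ɣɛχzi]

The data show progressive manner assimilation: /ʈ/ → [ʂ] after /x/; /q/ → [χ] after /ʁ/. In each pair only manner changes, matching the preceding consonant, while place and voice stay constant.
The rule targets /d/ (voiced alveolar stop), which sits after the trigger /χ/ (fricative).
Changing only its manner to fricative gives [z] — the voiced alveolar fricative.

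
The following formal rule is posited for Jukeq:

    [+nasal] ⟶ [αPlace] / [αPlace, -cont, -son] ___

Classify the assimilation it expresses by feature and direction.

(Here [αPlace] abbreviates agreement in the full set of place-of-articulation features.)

The shared variable α links the value of the place features (abbreviated [Place]) on the target to the same value on the neighbouring segment, so place is the feature that assimilates.
The conditioning segment sits to the left of the focus bar, meaning the trigger precedes the segment that changes — progressive assimilation.

progressive place assimilation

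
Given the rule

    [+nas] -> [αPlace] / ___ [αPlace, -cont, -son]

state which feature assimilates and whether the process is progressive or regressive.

The shared variable α links the value of the place features (abbreviated [Place]) on the target to the same value on the neighbouring segment, so place is the feature that assimilates.
Since the environment is written after the underscore, the trigger follows the target; the direction is regressive.

regressive place assimilation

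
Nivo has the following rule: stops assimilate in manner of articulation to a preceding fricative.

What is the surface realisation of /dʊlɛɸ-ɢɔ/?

/ɢ/ is a voiced uvular stop. The preceding trigger /ɸ/ is a fricative, so /ɢ/ must become a fricative as well.
A voiced uvular fricative is [ʁ], so the surface segment is [ʁ].

[dʊlɛɸʁɔ]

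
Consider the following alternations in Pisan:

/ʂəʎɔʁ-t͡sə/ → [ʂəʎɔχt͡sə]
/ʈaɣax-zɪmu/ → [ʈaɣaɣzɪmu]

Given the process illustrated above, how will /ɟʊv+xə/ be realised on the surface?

The data show regressive voicing assimilation: /ʁ/ → [χ] before /t͡s/; /x/ → [ɣ] before /z/. In each pair only voicing changes, matching the following consonant, while place and manner stay constant.
The rule targets /v/ (voiced labiodental fricative), which sits before the trigger /x/ (voiceless).
The voiceless labiodental fricative is [f], so /v/ → [f].

[ɟʊfxə]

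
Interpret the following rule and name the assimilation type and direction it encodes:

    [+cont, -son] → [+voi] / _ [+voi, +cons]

regressive voicing assimilation

The target ([+cont, -son], fricatives) acquires [+voi] next to a voiced consonant ([+voi, +cons]) — it takes on the voicing of its neighbour, so the feature that spreads is voicing.
The conditioning segment sits to the right of the focus bar, meaning the trigger follows the segment that changes — regressive assimilation.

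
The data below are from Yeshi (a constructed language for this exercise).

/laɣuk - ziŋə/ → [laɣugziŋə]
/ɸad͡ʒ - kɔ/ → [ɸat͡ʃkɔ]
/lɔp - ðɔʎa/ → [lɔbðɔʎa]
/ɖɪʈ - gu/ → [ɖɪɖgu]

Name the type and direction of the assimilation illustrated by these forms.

regressive voicing assimilation

The segment that alternates is /k/, which surfaces as [g] when adjacent to /z/.
/k/ is voiceless while /z/ is voiced; the output [g] is voiced, matching the trigger — so the feature that spreads is voicing.
Place and manner are unchanged, so the assimilation is partial, not total.
The same holds elsewhere in the data: /d͡ʒ/ → [t͡ʃ] before /k/ (voiced → voiceless, matching voiceless); /p/ → [b] before /ð/ (voiceless → voiced, matching voiced); /ʈ/ → [ɖ] before /g/ (voiceless → voiced, matching voiced) — only voicing changes, and always toward the following segment.
The trigger is the following segment, so the direction is regressive (anticipatory).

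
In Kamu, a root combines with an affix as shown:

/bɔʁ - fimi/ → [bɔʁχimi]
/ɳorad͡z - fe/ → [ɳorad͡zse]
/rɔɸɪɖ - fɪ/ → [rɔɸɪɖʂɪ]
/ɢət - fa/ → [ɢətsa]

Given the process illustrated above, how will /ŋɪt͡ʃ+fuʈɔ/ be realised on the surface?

[ŋɪt͡ʃʃuʈɔ]

The data show progressive place assimilation: /f/ → [χ] after /ʁ/; /f/ → [s] after /d͡z/; /f/ → [ʂ] after /ɖ/; /f/ → [s] after /t/. In each pair only place changes, matching the preceding consonant, while manner and voice stay constant.
The rule targets /f/ (voiceless labiodental fricative), which sits after the trigger /t͡ʃ/ (postalveolar).
The voiceless postalveolar fricative is [ʃ], so /f/ → [ʃ].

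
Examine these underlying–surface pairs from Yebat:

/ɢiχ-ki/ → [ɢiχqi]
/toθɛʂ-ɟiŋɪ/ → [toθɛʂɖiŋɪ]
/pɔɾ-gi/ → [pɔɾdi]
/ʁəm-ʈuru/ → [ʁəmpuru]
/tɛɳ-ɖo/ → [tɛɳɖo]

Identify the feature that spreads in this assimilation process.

place

Underlying /k/ is realised as [q] next to /χ/; /χ/ itself does not change.
The change velar → uvular matches the place of the preceding /χ/, identifying this as place assimilation.
The other alternating forms pattern the same way: /ɟ/ → [ɖ] after /ʂ/ (palatal → retroflex, matching retroflex); /g/ → [d] after /ɾ/ (velar → alveolar, matching alveolar); /ʈ/ → [p] after /m/ (retroflex → bilabial, matching bilabial) — only place changes, and always toward the preceding segment.
Nothing changes in [tɛɳɖo]: there the adjacent consonants already agree in place (/ɖ/ and /ɳ/ are both retroflex), so this form is consistent with the same rule.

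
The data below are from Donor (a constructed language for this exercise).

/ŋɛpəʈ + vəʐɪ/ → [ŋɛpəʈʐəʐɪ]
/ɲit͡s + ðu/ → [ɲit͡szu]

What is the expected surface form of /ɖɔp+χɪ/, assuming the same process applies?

[ɖɔpɸɪ]

The data show progressive place assimilation: /v/ → [ʐ] after /ʈ/; /ð/ → [z] after /t͡s/. In each pair only place changes, matching the preceding consonant, while manner and voice stay constant.
The rule targets /χ/ (voiceless uvular fricative), which sits after the trigger /p/ (bilabial).
A voiceless bilabial fricative is [ɸ], so the surface segment is [ɸ].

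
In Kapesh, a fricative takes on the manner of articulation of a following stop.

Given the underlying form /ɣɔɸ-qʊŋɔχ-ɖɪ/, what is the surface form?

[ɣɔpqʊŋɔqɖɪ]

/ɸ/ is a voiceless bilabial fricative. The following trigger /q/ is a stop, so /ɸ/ must become a stop as well.
A voiceless bilabial stop is [p], so the surface segment is [p].
The same rule applies at the second boundary: /χ/ → [q] next to /ɖ/.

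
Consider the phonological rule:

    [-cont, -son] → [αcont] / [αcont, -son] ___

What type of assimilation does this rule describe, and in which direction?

progressive manner assimilation

The rule copies [cont] (continuancy) from the environment onto the target stops; since [±cont] encodes the stop/fricative manner contrast, the assimilating dimension is manner.
The conditioning segment sits to the left of the focus bar, meaning the trigger precedes the segment that changes — progressive assimilation.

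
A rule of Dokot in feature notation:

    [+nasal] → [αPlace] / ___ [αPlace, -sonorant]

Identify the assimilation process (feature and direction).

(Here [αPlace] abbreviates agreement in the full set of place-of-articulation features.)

The rule copies the place features (abbreviated [Place]) from the environment onto the target, so the assimilating feature is place.
The conditioning segment sits to the right of the focus bar, meaning the trigger follows the segment that changes — regressive assimilation.

regressive place assimilation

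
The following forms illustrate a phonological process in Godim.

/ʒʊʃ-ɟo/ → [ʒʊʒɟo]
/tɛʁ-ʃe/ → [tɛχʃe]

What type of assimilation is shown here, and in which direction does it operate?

The segment that alternates is /ʃ/, which surfaces as [ʒ] when adjacent to /ɟ/.
/ʃ/ is voiceless while /ɟ/ is voiced; the output [ʒ] is voiced, matching the trigger — so the feature that spreads is voicing.
Place and manner are unchanged, so the assimilation is partial, not total.
Checking the remaining alternation: /ʁ/ → [χ] before /ʃ/ (voiced → voiceless, matching voiceless) — only voicing changes, and always toward the following segment.
Since the segment that changes precedes the conditioning segment, the assimilation is regressive.

regressive voicing assimilation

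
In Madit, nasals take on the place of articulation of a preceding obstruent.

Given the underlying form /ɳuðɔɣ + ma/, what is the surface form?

[ɳuðɔɣŋa]

/m/ is a voiced bilabial nasal. The preceding trigger /ɣ/ is velar, so /m/ must become velar as well.
Changing only its place to velar gives [ŋ] — the voiced velar nasal.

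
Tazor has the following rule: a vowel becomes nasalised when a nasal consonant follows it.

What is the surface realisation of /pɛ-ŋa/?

/ɛ/ sits next to the nasal /ŋ/ and is therefore nasalised to [ɛ̃].

[pɛ̃ŋa]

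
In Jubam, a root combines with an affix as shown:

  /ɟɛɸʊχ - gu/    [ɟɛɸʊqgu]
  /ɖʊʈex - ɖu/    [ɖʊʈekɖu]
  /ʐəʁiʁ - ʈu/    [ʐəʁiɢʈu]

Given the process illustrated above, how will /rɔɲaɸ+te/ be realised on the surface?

[rɔɲapte]

The data show regressive manner assimilation: /χ/ → [q] before /g/; /x/ → [k] before /ɖ/; /ʁ/ → [ɢ] before /ʈ/. In each pair only manner changes, matching the following consonant, while place and voice stay constant.
The rule targets /ɸ/ (voiceless bilabial fricative), which sits before the trigger /t/ (stop).
A voiceless bilabial stop is [p], so the surface segment is [p].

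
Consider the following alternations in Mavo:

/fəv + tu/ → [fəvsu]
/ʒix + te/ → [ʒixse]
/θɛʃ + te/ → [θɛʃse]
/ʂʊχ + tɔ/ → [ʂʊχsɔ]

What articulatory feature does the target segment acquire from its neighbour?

Underlying /t/ is realised as [s] next to /v/; /v/ itself does not change.
/t/ is a stop while /v/ is a fricative; the output [s] is a fricative, matching the trigger — so the feature that spreads is manner.
The same holds elsewhere in the data: /t/ → [s] after /x/ (stop → fricative, matching a fricative); /t/ → [s] after /ʃ/ (stop → fricative, matching a fricative); /t/ → [s] after /χ/ (stop → fricative, matching a fricative) — only manner changes, and always toward the preceding segment.

manner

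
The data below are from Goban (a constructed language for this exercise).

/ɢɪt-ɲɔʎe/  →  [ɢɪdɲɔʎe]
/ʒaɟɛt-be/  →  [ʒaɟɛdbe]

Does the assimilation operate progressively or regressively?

regressive

The segment that alternates is /t/, which surfaces as [d] when adjacent to /ɲ/.
The change voiceless → voiced matches the voicing of the following /ɲ/, identifying this as voicing assimilation.
Checking the remaining alternation: /t/ → [d] before /b/ (voiceless → voiced, matching voiced) — only voicing changes, and always toward the following segment.
Since the segment that changes precedes the conditioning segment, the assimilation is regressive.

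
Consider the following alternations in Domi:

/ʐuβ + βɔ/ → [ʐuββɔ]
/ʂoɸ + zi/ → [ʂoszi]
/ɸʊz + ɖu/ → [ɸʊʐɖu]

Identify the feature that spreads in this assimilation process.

The segment that alternates is /ɸ/, which surfaces as [s] when adjacent to /z/.
The change bilabial → alveolar matches the place of the following /z/, identifying this as place assimilation.
The same holds elsewhere in the data: /z/ → [ʐ] before /ɖ/ (alveolar → retroflex, matching retroflex) — only place changes, and always toward the following segment.
Nothing changes in [ʐuββɔ]: there the adjacent consonants already agree in place (/β/ and /β/ are both bilabial), so this form is consistent with the same rule.

place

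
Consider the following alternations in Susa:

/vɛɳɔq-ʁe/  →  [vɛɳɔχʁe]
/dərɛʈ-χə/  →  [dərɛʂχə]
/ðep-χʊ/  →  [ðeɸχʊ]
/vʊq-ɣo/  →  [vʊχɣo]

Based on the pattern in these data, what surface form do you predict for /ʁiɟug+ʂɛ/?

[ʁiɟuɣʂɛ]

The data show regressive manner assimilation: /q/ → [χ] before /ʁ/; /ʈ/ → [ʂ] before /χ/; /p/ → [ɸ] before /χ/; /q/ → [χ] before /ɣ/. In each pair only manner changes, matching the following consonant, while place and voice stay constant.
/g/ is a voiced velar stop. The following trigger /ʂ/ is a fricative, so /g/ must become a fricative as well.
A voiced velar fricative is [ɣ], so the surface segment is [ɣ].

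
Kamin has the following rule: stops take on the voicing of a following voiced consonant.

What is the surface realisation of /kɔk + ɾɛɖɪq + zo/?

[kɔgɾɛɖɪɢzo]

/k/ is a voiceless velar stop. The following trigger /ɾ/ is voiced, so /k/ must become voiced as well.
A voiced velar stop is [g], so the surface segment is [g].
At the second juncture, /q/ likewise becomes [ɢ] adjacent to /z/.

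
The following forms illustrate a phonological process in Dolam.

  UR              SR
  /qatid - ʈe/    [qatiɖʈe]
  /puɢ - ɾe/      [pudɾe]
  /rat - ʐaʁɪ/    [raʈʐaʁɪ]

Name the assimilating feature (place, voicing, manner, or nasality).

place

Underlying /d/ is realised as [ɖ] next to /ʈ/; /ʈ/ itself does not change.
/d/ is alveolar while /ʈ/ is retroflex; the output [ɖ] is retroflex, matching the trigger — so the feature that spreads is place.
Checking the remaining alternations: /ɢ/ → [d] before /ɾ/ (uvular → alveolar, matching alveolar); /t/ → [ʈ] before /ʐ/ (alveolar → retroflex, matching retroflex) — only place changes, and always toward the following segment.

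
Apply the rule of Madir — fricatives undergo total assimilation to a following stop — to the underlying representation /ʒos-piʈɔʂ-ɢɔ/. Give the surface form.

[ʒoppiʈɔɢɢɔ]

/s/ is the segment targeted by the rule; it sits immediately before /p/, so it assimilates completely and surfaces as [p].
The same rule applies at the second boundary: /ʂ/ → [ɢ] next to /ɢ/.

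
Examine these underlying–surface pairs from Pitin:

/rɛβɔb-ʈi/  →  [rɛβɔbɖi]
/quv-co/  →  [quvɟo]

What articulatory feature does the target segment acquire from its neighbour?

Comparing underlying and surface forms, /ʈ/ → [ɖ] is the alternation; the neighbouring /b/ is constant.
/ʈ/ is voiceless while /b/ is voiced; the output [ɖ] is voiced, matching the trigger — so the feature that spreads is voicing.
The other alternating form patterns the same way: /c/ → [ɟ] after /v/ (voiceless → voiced, matching voiced) — only voicing changes, and always toward the preceding segment.

voicing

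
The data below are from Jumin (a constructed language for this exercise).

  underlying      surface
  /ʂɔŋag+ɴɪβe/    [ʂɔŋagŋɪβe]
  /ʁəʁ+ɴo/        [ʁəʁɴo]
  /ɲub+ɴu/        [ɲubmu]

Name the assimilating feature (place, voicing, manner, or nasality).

place

The segment that alternates is /ɴ/, which surfaces as [ŋ] when adjacent to /g/.
/ɴ/ is uvular while /g/ is velar; the output [ŋ] is velar, matching the trigger — so the feature that spreads is place.
The same holds elsewhere in the data: /ɴ/ → [m] after /b/ (uvular → bilabial, matching bilabial) — only place changes, and always toward the preceding segment.
Nothing changes in [ʁəʁɴo]: there the adjacent consonants already agree in place (/ɴ/ and /ʁ/ are both uvular), so this form is consistent with the same rule.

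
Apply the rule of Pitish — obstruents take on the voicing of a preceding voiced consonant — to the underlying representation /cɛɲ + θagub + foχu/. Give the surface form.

[cɛɲðagubvoχu]

The rule targets /θ/ (voiceless dental fricative), which sits after the trigger /ɲ/ (voiced).
A voiced dental fricative is [ð], so the surface segment is [ð].
At the second juncture, /f/ likewise becomes [v] adjacent to /b/.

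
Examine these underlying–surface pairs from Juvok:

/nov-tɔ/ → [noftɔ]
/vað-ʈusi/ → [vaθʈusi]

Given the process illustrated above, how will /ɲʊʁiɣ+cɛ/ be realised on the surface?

[ɲʊʁixcɛ]

The data show regressive voicing assimilation: /v/ → [f] before /t/; /ð/ → [θ] before /ʈ/. In each pair only voicing changes, matching the following consonant, while place and manner stay constant.
/ɣ/ is a voiced velar fricative. The following trigger /c/ is voiceless, so /ɣ/ must become voiceless as well.
Changing only its voicing to voiceless gives [x] — the voiceless velar fricative.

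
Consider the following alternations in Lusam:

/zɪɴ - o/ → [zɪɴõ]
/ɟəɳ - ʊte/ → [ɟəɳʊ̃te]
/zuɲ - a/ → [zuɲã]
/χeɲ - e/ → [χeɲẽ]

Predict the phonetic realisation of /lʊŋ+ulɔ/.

[lʊŋũlɔ]

The data show progressive nasality assimilation (vowel nasalisation): /o/ → [õ] after /ɴ/; /ʊ/ → [ʊ̃] after /ɳ/; /a/ → [ã] after /ɲ/; /e/ → [ẽ] after /ɲ/ — a vowel is nasalised by an immediately preceding nasal consonant.
/u/ sits next to the nasal /ŋ/ and is therefore nasalised to [ũ].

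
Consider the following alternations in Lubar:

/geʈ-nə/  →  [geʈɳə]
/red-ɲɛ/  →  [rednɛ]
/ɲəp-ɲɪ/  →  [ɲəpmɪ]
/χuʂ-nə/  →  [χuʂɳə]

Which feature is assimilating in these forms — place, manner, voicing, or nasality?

Underlying /n/ is realised as [ɳ] next to /ʈ/; /ʈ/ itself does not change.
/n/ is alveolar while /ʈ/ is retroflex; the output [ɳ] is retroflex, matching the trigger — so the feature that spreads is place.
The other alternating forms pattern the same way: /ɲ/ → [n] after /d/ (palatal → alveolar, matching alveolar); /ɲ/ → [m] after /p/ (palatal → bilabial, matching bilabial); /n/ → [ɳ] after /ʂ/ (alveolar → retroflex, matching retroflex) — only place changes, and always toward the preceding segment.

place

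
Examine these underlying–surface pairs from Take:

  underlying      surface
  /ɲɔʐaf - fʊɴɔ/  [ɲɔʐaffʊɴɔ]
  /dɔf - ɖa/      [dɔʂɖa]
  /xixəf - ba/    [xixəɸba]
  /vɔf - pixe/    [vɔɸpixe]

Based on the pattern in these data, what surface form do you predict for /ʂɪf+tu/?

The data show regressive place assimilation: /f/ → [ʂ] before /ɖ/; /f/ → [ɸ] before /b/; /f/ → [ɸ] before /p/. In each pair only place changes, matching the following consonant, while manner and voice stay constant.
Nothing changes in [ɲɔʐaffʊɴɔ]: there the adjacent consonants already agree in place (/f/ and /f/ are both labiodental), so this form is consistent with the same rule.
The rule targets /f/ (voiceless labiodental fricative), which sits before the trigger /t/ (alveolar).
A voiceless alveolar fricative is [s], so the surface segment is [s].

[ʂɪstu]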